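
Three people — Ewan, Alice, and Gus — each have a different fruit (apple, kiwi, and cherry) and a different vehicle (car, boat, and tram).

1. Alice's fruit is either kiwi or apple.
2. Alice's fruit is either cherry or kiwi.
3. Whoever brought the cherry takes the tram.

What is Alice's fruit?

Clue 1 rules out cherry for Alice's fruit.
With clues 1–2, apple is impossible for Alice's fruit.
That leaves kiwi.

kiwi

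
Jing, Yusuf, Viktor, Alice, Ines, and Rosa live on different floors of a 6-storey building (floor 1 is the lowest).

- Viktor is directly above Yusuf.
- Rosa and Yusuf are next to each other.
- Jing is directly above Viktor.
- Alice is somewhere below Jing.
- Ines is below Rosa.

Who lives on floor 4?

Yusuf

With clues 1–3, Alice, Ines, and Rosa are ruled out for floor 4.
With clues 1–4, Jing is ruled out for floor 4.
With clues 1–5, Viktor is ruled out for floor 4.
So floor 4 is Yusuf.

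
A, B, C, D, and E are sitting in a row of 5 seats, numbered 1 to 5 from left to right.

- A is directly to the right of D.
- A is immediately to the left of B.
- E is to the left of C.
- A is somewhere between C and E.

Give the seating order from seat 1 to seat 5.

From clue 1: A is in {2,3,4,5}.
From clues 1–2: A is in {2,3,4}.
From clues 1–3: C is in {2,5}.
From clues 1–4: E → seat 1, D → seat 2, A → seat 3, B → seat 4, C → seat 5.

E, D, A, B, C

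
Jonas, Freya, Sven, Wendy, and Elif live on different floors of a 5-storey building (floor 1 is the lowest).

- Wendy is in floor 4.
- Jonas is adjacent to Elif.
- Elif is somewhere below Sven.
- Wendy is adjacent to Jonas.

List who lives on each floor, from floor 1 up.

From clue 1: Wendy → floor 4.
From clues 1–2: Jonas is in {1,2,3}.
From clues 1–3: Sven is in {3,5}.
From clues 1–4: Freya → floor 1, Elif → floor 2, Jonas → floor 3, Sven → floor 5.

Freya, Elif, Jonas, Wendy, Sven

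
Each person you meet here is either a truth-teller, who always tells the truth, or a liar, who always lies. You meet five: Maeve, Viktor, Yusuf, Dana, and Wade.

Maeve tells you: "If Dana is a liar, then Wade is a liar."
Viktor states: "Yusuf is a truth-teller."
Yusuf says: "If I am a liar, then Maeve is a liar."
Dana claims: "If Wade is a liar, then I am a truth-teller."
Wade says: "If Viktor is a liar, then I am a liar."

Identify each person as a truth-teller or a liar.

Consider Maeve. Suppose Maeve is a liar.
Then no assignment of the remaining roles makes every statement match its speaker's type — contradiction.
So Maeve is a truth-teller.
Consider Viktor. Suppose Viktor is a liar.
Then whichever role Wade has, Wade's statement has the wrong truth value — contradiction.
So Viktor is a truth-teller.
With that fixed, Wade's statement is true, so Wade is a truth-teller.
With that fixed, Dana's statement is true, so Dana is a truth-teller.
Consider Yusuf. Suppose Yusuf is a liar.
Then Viktor's statement comes out false, contradicting Viktor being a truth-teller.
So Yusuf is a truth-teller.

Maeve: truth-teller, Viktor: truth-teller, Yusuf: truth-teller, Dana: truth-teller, Wade: truth-teller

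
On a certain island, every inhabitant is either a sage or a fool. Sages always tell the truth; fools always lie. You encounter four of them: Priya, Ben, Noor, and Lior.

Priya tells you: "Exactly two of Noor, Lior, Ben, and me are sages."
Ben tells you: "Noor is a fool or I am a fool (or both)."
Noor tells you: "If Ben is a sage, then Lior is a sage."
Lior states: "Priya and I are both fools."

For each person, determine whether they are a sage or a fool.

Consider Priya. Suppose Priya is a fool.
Then whichever role Lior has, Lior's statement has the wrong truth value — contradiction.
So Priya is a sage.
With that fixed, Lior's statement is false, so Lior is a fool.
Consider Ben. Suppose Ben is a fool.
Then Ben's own statement would have to be false, but it can't be — contradiction.
So Ben is a sage.
With that fixed, Noor's statement is false, so Noor is a fool.

Priya: sage, Ben: sage, Noor: fool, Lior: fool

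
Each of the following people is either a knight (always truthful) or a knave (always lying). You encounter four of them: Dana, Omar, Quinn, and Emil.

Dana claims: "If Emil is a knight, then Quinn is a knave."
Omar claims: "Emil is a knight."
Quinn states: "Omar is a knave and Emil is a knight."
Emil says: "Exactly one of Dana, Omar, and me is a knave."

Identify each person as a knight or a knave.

Dana: knight, Omar: knave, Quinn: knave, Emil: knave

Consider Dana. Suppose Dana is a knave.
Then no assignment of the remaining roles makes every statement match its speaker's type — contradiction.
So Dana is a knight.
Consider Omar. Suppose Omar is a knight.
Then whichever role Emil has, Emil's statement has the wrong truth value — contradiction.
So Omar is a knave.
Consider Quinn. Suppose Quinn is a knight.
Then no assignment of the remaining roles makes every statement match its speaker's type — contradiction.
So Quinn is a knave.
Consider Emil. Suppose Emil is a knight.
Then Omar's statement comes out true, contradicting Omar being a knave.
So Emil is a knave.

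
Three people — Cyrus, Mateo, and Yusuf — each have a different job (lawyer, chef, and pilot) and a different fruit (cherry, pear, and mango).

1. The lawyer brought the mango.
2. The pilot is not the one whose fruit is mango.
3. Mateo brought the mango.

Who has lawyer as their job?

With clues 1–3, Cyrus and Yusuf are impossible for the one with job lawyer.
That leaves Mateo.

Mateo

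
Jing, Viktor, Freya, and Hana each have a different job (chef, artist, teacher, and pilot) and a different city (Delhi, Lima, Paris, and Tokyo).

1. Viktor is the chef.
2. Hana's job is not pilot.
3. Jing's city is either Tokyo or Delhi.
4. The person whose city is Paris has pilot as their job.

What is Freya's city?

With clues 1–4, Delhi, Lima, and Tokyo are impossible for Freya's city.
That leaves Paris.

Paris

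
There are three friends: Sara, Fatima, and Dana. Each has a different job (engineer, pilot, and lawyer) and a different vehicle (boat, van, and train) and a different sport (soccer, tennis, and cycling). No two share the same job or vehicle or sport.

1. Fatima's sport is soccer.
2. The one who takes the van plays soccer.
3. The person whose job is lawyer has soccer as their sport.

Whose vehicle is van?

With clues 1–2, Dana and Sara are impossible for the one with vehicle van.
That leaves Fatima.

Fatima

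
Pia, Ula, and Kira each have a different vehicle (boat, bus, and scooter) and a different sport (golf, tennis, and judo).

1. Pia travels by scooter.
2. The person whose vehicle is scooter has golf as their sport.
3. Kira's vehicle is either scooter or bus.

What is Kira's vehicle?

bus

Clue 1 rules out scooter for Kira's vehicle.
With clues 1–3, boat is impossible for Kira's vehicle.
That leaves bus.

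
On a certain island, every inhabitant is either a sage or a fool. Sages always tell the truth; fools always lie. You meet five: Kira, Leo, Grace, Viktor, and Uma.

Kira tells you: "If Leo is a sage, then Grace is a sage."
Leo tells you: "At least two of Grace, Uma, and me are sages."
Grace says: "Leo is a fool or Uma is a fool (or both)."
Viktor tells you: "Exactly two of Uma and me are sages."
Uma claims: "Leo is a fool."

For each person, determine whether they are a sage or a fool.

Kira: sage, Leo: sage, Grace: sage, Viktor: fool, Uma: fool

Consider Kira. Suppose Kira is a fool.
Then no assignment of the remaining roles makes every statement match its speaker's type — contradiction.
So Kira is a sage.
Consider Leo. Suppose Leo is a fool.
Then no assignment of the remaining roles makes every statement match its speaker's type — contradiction.
So Leo is a sage.
With that fixed, Uma's statement is false, so Uma is a fool.
With that fixed, Grace's statement is true, so Grace is a sage.
With that fixed, Viktor's statement is false, so Viktor is a fool.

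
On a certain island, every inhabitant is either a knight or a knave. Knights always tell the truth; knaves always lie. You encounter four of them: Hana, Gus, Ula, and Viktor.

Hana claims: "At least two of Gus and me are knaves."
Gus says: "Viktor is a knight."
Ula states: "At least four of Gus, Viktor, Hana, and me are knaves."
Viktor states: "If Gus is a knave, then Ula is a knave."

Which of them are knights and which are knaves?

Consider Hana. Suppose Hana is a knight.
Then Hana's own statement would have to be true, but it can't be — contradiction.
So Hana is a knave.
Consider Gus. Suppose Gus is a knave.
Then Hana's statement comes out true, contradicting Hana being a knave.
So Gus is a knight.
With that fixed, Ula's statement is false, so Ula is a knave.
With that fixed, Viktor's statement is true, so Viktor is a knight.

Hana: knave, Gus: knight, Ula: knave, Viktor: knight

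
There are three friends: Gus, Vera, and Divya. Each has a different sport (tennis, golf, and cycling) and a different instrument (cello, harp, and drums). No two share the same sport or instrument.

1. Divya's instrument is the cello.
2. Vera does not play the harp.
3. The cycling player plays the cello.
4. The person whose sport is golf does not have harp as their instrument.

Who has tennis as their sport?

With clues 1–3, Divya is impossible for the one with sport tennis.
With clues 1–4, Vera is impossible for the one with sport tennis.
That leaves Gus.

Gus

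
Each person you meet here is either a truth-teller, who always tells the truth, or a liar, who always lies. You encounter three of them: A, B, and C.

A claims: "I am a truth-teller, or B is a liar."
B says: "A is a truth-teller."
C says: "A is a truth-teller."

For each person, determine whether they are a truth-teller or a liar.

A: truth-teller, B: truth-teller, C: truth-teller

Consider A. Suppose A is a liar.
Then no assignment of the remaining roles makes every statement match its speaker's type — contradiction.
So A is a truth-teller.
With that fixed, B's statement is true, so B is a truth-teller.
With that fixed, C's statement is true, so C is a truth-teller.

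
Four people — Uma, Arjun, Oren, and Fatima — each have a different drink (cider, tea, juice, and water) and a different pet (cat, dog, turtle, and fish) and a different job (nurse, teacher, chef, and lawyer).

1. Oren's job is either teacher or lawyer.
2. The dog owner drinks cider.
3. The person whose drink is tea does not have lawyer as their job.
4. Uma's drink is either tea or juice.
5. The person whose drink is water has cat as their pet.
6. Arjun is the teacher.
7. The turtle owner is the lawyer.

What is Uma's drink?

tea

With clues 1–4, cider and water are impossible for Uma's drink.
With clues 1–7, juice is impossible for Uma's drink.
That leaves tea.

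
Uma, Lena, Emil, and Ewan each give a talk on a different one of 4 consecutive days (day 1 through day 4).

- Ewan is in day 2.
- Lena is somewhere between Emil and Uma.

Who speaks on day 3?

With clue 1, Ewan is ruled out for day 3.
With clues 1–2, Emil and Uma are ruled out for day 3.
So day 3 is Lena.

Lena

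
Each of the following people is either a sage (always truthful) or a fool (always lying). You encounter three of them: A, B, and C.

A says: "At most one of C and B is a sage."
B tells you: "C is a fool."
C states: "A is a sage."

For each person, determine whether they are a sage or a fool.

Consider A. Suppose A is a fool.
Then no assignment of the remaining roles makes every statement match its speaker's type — contradiction.
So A is a sage.
With that fixed, C's statement is true, so C is a sage.
With that fixed, B's statement is false, so B is a fool.

A: sage, B: fool, C: sage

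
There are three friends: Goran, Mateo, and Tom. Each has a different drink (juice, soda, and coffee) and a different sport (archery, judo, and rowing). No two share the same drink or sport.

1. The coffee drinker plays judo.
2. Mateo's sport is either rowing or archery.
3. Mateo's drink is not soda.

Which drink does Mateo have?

juice

With clues 1–2, coffee is impossible for Mateo's drink.
With clues 1–3, soda is impossible for Mateo's drink.
That leaves juice.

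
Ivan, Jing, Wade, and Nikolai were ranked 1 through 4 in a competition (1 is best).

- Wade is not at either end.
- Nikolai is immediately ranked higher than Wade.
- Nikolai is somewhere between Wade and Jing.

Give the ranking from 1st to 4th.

From clue 1: Wade is in {2,3}.
From clues 1–3: Jing → rank 1, Nikolai → rank 2, Wade → rank 3, Ivan → rank 4.

Jing, Nikolai, Wade, Ivan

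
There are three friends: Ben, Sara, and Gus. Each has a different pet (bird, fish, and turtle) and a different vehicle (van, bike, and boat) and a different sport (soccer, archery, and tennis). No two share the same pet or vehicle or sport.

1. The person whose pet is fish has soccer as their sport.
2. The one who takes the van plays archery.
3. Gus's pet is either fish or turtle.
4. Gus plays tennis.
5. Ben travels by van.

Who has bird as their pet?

With clues 1–3, Gus is impossible for the one with pet bird.
With clues 1–5, Sara is impossible for the one with pet bird.
That leaves Ben.

Ben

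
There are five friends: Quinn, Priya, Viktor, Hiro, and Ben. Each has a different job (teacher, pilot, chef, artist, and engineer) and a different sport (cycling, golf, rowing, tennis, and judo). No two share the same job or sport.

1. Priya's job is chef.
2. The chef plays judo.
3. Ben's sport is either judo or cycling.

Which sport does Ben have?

With clues 1–2, judo is impossible for Ben's sport.
With clues 1–3, golf, rowing, and tennis are impossible for Ben's sport.
That leaves cycling.

cycling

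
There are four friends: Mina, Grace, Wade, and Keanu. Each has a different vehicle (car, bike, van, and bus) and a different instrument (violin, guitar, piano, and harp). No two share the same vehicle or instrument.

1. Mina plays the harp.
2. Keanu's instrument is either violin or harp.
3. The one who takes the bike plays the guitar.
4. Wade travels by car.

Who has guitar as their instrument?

Clue 1 rules out Mina for the one with instrument guitar.
With clues 1–2, Keanu is impossible for the one with instrument guitar.
With clues 1–4, Wade is impossible for the one with instrument guitar.
That leaves Grace.

Grace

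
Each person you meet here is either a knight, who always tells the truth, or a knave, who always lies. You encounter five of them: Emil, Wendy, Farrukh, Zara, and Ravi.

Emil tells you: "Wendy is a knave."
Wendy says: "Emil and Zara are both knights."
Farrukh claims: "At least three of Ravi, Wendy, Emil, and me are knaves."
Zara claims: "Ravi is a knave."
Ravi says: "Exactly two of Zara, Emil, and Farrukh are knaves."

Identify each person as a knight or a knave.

Emil: knight, Wendy: knave, Farrukh: knave, Zara: knave, Ravi: knight

Consider Emil. Suppose Emil is a knave.
Then no assignment of the remaining roles makes every statement match its speaker's type — contradiction.
So Emil is a knight.
Consider Wendy. Suppose Wendy is a knight.
Then Emil's statement comes out false, contradicting Emil being a knight.
So Wendy is a knave.
Consider Farrukh. Suppose Farrukh is a knight.
Then Farrukh's own statement would have to be true, but it can't be — contradiction.
So Farrukh is a knave.
Consider Zara. Suppose Zara is a knight.
Then Wendy's statement comes out true, contradicting Wendy being a knave.
So Zara is a knave.
With that fixed, Ravi's statement is true, so Ravi is a knight.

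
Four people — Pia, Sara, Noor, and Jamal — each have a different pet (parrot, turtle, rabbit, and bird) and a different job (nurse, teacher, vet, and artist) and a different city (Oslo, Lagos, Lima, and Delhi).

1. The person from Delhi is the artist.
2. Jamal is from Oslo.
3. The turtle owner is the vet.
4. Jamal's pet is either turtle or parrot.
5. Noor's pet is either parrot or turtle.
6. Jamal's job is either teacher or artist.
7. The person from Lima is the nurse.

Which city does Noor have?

With clues 1–2, Oslo is impossible for Noor's city.
With clues 1–6, Delhi is impossible for Noor's city.
With clues 1–7, Lima is impossible for Noor's city.
That leaves Lagos.

Lagos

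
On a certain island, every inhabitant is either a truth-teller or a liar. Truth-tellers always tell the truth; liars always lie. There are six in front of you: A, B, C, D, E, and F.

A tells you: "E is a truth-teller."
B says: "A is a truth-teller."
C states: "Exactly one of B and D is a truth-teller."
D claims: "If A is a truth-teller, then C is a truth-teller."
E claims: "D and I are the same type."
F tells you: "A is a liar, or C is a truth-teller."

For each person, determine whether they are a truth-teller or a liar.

Consider A. Suppose A is a truth-teller.
Then no assignment of the remaining roles makes every statement match its speaker's type — contradiction.
So A is a liar.
With that fixed, B's statement is false, so B is a liar.
With that fixed, D's statement is true, so D is a truth-teller.
With that fixed, F's statement is true, so F is a truth-teller.
With that fixed, C's statement is true, so C is a truth-teller.
Consider E. Suppose E is a truth-teller.
Then A's statement comes out true, contradicting A being a liar.
So E is a liar.

A: liar, B: liar, C: truth-teller, D: truth-teller, E: liar, F: truth-teller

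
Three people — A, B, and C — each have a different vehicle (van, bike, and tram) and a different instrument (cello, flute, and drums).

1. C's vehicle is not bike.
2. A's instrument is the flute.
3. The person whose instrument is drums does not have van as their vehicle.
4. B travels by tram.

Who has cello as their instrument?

With clues 1–2, A is impossible for the one with instrument cello.
With clues 1–4, B is impossible for the one with instrument cello.
That leaves C.

C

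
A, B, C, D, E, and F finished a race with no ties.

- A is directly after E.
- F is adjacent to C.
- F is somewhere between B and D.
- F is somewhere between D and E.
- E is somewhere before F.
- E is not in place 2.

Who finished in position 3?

B

With clues 1–3, E is ruled out for place 3.
With clues 1–4, D is ruled out for place 3.
With clues 1–5, C and F are ruled out for place 3.
With clues 1–6, A is ruled out for place 3.
So place 3 is B.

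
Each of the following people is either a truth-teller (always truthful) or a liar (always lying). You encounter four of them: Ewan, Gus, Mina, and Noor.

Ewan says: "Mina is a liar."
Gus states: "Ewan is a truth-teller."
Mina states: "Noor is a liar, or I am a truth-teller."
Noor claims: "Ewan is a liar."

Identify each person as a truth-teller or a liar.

Consider Ewan. Suppose Ewan is a truth-teller.
Then no assignment of the remaining roles makes every statement match its speaker's type — contradiction.
So Ewan is a liar.
With that fixed, Gus's statement is false, so Gus is a liar.
With that fixed, Noor's statement is true, so Noor is a truth-teller.
Consider Mina. Suppose Mina is a liar.
Then Ewan's statement comes out true, contradicting Ewan being a liar.
So Mina is a truth-teller.

Ewan: liar, Gus: liar, Mina: truth-teller, Noor: truth-teller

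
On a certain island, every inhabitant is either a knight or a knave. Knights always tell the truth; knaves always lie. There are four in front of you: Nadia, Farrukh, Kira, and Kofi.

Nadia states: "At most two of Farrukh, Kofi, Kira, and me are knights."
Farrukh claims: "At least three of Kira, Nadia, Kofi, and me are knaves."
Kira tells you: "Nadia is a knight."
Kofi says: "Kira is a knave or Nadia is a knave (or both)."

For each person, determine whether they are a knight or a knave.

Consider Nadia. Suppose Nadia is a knave.
Then no assignment of the remaining roles makes every statement match its speaker's type — contradiction.
So Nadia is a knight.
With that fixed, Kira's statement is true, so Kira is a knight.
With that fixed, Kofi's statement is false, so Kofi is a knave.
With that fixed, Farrukh's statement is false, so Farrukh is a knave.

Nadia: knight, Farrukh: knave, Kira: knight, Kofi: knave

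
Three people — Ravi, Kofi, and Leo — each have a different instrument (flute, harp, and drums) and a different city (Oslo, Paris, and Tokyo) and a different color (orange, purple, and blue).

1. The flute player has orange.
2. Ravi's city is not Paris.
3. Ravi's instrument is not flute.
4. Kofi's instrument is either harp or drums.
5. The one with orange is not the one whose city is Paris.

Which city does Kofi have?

With clues 1–5, Oslo and Tokyo are impossible for Kofi's city.
That leaves Paris.

Paris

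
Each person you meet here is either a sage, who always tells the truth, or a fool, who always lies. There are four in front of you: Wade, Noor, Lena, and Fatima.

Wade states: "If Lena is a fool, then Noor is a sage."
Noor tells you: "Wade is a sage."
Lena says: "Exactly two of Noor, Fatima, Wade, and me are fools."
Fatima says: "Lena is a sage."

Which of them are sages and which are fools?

Wade: fool, Noor: fool, Lena: fool, Fatima: fool

Consider Wade. Suppose Wade is a sage.
Then no assignment of the remaining roles makes every statement match its speaker's type — contradiction.
So Wade is a fool.
With that fixed, Noor's statement is false, so Noor is a fool.
Consider Lena. Suppose Lena is a sage.
Then Wade's statement comes out true, contradicting Wade being a fool.
So Lena is a fool.
With that fixed, Fatima's statement is false, so Fatima is a fool.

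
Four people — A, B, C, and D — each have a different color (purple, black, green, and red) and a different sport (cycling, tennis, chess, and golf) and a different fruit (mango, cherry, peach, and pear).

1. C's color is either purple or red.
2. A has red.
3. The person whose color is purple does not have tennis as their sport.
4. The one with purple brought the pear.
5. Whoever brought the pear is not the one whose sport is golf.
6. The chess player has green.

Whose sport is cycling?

With clues 1–6, A, B, and D are impossible for the one with sport cycling.
That leaves C.

C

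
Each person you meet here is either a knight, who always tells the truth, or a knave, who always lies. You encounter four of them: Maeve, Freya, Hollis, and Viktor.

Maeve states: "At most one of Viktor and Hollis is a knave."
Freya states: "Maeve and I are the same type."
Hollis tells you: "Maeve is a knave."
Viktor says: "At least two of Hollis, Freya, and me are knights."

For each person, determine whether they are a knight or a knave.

Maeve: knight, Freya: knight, Hollis: knave, Viktor: knight

Consider Maeve. Suppose Maeve is a knave.
Then whichever role Freya has, Freya's statement has the wrong truth value — contradiction.
So Maeve is a knight.
With that fixed, Hollis's statement is false, so Hollis is a knave.
Consider Freya. Suppose Freya is a knave.
Then no assignment of the remaining roles makes every statement match its speaker's type — contradiction.
So Freya is a knight.
Consider Viktor. Suppose Viktor is a knave.
Then Maeve's statement comes out false, contradicting Maeve being a knight.
So Viktor is a knight.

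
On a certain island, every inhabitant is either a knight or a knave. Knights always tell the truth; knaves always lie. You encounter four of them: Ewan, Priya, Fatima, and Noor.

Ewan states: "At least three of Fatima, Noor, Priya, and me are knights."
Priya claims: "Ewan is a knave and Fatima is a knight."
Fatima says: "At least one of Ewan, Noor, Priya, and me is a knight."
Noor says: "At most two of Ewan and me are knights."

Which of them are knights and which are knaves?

Ewan: knight, Priya: knave, Fatima: knight, Noor: knight

Regardless of anyone's role, Noor's statement is true, so Noor is a knight.
With that fixed, Fatima's statement is true, so Fatima is a knight.
Consider Ewan. Suppose Ewan is a knave.
Then no assignment of the remaining roles makes every statement match its speaker's type — contradiction.
So Ewan is a knight.
With that fixed, Priya's statement is false, so Priya is a knave.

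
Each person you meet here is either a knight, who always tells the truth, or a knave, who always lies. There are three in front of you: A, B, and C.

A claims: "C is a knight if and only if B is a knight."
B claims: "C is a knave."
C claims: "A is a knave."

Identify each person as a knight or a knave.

Consider A. Suppose A is a knight.
Then no assignment of the remaining roles makes every statement match its speaker's type — contradiction.
So A is a knave.
With that fixed, C's statement is true, so C is a knight.
With that fixed, B's statement is false, so B is a knave.

A: knave, B: knave, C: knight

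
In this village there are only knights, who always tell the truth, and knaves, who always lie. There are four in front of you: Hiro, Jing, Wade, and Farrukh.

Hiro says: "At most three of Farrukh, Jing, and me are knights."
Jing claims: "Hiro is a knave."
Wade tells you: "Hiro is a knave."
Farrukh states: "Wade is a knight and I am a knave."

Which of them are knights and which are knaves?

Hiro: knight, Jing: knave, Wade: knave, Farrukh: knave

Regardless of anyone's role, Hiro's statement is true, so Hiro is a knight.
With that fixed, Jing's statement is false, so Jing is a knave.
With that fixed, Wade's statement is false, so Wade is a knave.
With that fixed, Farrukh's statement is false, so Farrukh is a knave.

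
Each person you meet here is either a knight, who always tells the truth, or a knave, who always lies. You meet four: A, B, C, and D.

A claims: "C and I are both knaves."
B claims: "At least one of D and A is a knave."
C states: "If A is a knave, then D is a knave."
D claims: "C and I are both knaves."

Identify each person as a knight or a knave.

A: knave, B: knight, C: knight, D: knave

Consider A. Suppose A is a knight.
Then A's own statement would have to be true, but it can't be — contradiction.
So A is a knave.
With that fixed, B's statement is true, so B is a knight.
Consider C. Suppose C is a knave.
Then A's statement comes out true, contradicting A being a knave.
So C is a knight.
With that fixed, D's statement is false, so D is a knave.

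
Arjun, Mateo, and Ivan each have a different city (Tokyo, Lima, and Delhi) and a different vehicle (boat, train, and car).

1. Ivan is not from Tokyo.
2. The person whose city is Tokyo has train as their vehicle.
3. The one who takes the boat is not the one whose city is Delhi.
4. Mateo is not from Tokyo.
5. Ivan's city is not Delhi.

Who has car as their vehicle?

With clues 1–4, Arjun is impossible for the one with vehicle car.
With clues 1–5, Ivan is impossible for the one with vehicle car.
That leaves Mateo.

Mateo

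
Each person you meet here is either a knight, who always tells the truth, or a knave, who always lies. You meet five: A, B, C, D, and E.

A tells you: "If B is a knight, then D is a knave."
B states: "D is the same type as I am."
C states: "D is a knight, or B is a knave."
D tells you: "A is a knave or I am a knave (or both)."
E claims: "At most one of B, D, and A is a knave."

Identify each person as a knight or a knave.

Consider A. Suppose A is a knight.
Then whichever role D has, D's statement has the wrong truth value — contradiction.
So A is a knave.
With that fixed, D's statement is true, so D is a knight.
With that fixed, C's statement is true, so C is a knight.
Consider B. Suppose B is a knave.
Then A's statement comes out true, contradicting A being a knave.
So B is a knight.
With that fixed, E's statement is true, so E is a knight.

A: knave, B: knight, C: knight, D: knight, E: knight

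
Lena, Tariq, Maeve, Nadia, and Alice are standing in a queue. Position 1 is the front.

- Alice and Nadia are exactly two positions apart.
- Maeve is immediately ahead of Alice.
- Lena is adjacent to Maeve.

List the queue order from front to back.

From clues 1–2: Maeve is in {1,2,3,4}.
From clues 1–3: Lena → position 1, Maeve → position 2, Alice → position 3, Tariq → position 4, Nadia → position 5.

Lena, Maeve, Alice, Tariq, Nadia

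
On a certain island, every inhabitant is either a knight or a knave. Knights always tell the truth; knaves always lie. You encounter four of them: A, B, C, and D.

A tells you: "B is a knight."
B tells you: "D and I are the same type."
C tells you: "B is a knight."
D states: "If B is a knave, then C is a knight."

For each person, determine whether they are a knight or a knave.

Consider A. Suppose A is a knave.
Then no assignment of the remaining roles makes every statement match its speaker's type — contradiction.
So A is a knight.
Consider B. Suppose B is a knave.
Then A's statement comes out false, contradicting A being a knight.
So B is a knight.
With that fixed, C's statement is true, so C is a knight.
With that fixed, D's statement is true, so D is a knight.

A: knight, B: knight, C: knight, D: knight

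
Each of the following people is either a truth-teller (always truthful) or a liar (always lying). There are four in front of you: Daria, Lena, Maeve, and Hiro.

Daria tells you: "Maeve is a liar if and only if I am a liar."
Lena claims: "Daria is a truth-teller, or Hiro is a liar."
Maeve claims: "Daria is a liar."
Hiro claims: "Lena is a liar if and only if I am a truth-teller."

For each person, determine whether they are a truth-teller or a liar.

Daria: liar, Lena: liar, Maeve: truth-teller, Hiro: truth-teller

Consider Daria. Suppose Daria is a truth-teller.
Then no assignment of the remaining roles makes every statement match its speaker's type — contradiction.
So Daria is a liar.
With that fixed, Maeve's statement is true, so Maeve is a truth-teller.
Consider Lena. Suppose Lena is a truth-teller.
Then whichever role Hiro has, Hiro's statement has the wrong truth value — contradiction.
So Lena is a liar.
Consider Hiro. Suppose Hiro is a liar.
Then Lena's statement comes out true, contradicting Lena being a liar.
So Hiro is a truth-teller.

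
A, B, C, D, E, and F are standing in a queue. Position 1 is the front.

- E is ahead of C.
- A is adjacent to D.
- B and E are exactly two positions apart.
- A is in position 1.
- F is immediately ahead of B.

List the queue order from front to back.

A, D, E, F, B, C

From clue 1: C is in {2,3,4,5,6}.
From clues 1–3: B is in {1,3,4,5,6}.
From clues 1–4: A → position 1, D → position 2.
From clues 1–5: E → position 3, F → position 4, B → position 5, C → position 6.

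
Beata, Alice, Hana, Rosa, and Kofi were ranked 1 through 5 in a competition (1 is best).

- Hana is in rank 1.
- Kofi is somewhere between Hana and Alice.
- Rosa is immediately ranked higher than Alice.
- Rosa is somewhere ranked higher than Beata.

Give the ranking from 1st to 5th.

From clue 1: Hana → rank 1.
From clues 1–2: Alice is in {3,4,5}.
From clues 1–3: Alice is in {4,5}.
From clues 1–4: Kofi → rank 2, Rosa → rank 3, Alice → rank 4, Beata → rank 5.

Hana, Kofi, Rosa, Alice, Beata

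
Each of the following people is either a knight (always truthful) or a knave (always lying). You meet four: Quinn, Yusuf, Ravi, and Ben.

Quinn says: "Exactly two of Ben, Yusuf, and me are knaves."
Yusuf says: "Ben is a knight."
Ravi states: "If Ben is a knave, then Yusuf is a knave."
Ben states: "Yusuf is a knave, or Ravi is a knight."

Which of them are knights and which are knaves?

Quinn: knave, Yusuf: knight, Ravi: knight, Ben: knight

Consider Quinn. Suppose Quinn is a knight.
Then no assignment of the remaining roles makes every statement match its speaker's type — contradiction.
So Quinn is a knave.
Consider Yusuf. Suppose Yusuf is a knave.
Then no assignment of the remaining roles makes every statement match its speaker's type — contradiction.
So Yusuf is a knight.
Consider Ravi. Suppose Ravi is a knave.
Then no assignment of the remaining roles makes every statement match its speaker's type — contradiction.
So Ravi is a knight.
With that fixed, Ben's statement is true, so Ben is a knight.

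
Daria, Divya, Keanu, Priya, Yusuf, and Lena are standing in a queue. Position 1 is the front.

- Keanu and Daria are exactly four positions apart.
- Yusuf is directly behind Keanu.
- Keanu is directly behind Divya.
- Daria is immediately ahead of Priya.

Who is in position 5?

With clues 1–2, Yusuf is ruled out for position 5.
With clues 1–3, Daria and Divya are ruled out for position 5.
With clues 1–4, Lena and Priya are ruled out for position 5.
So position 5 is Keanu.

Keanu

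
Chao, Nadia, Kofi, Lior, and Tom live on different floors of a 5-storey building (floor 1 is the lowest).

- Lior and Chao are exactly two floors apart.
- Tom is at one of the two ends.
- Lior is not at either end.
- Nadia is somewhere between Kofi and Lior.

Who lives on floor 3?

With clues 1–2, Tom is ruled out for floor 3.
With clues 1–3, Chao is ruled out for floor 3.
With clues 1–4, Kofi and Lior are ruled out for floor 3.
So floor 3 is Nadia.

Nadia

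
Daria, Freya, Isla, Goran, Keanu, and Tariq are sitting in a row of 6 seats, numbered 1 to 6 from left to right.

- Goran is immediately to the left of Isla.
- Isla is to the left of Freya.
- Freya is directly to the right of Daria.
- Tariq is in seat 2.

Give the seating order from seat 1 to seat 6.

From clue 1: Isla is in {2,3,4,5,6}.
From clues 1–2: Freya is in {3,4,5,6}.
From clues 1–3: Daria is in {3,4,5}.
From clues 1–4: Keanu → seat 1, Tariq → seat 2, Goran → seat 3, Isla → seat 4, Daria → seat 5, Freya → seat 6.

Keanu, Tariq, Goran, Isla, Daria, Freya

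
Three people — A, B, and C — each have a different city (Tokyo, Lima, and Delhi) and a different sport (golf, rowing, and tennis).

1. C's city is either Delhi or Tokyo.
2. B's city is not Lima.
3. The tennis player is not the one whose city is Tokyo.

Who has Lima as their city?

Clue 1 rules out C for the one with city Lima.
With clues 1–2, B is impossible for the one with city Lima.
That leaves A.

A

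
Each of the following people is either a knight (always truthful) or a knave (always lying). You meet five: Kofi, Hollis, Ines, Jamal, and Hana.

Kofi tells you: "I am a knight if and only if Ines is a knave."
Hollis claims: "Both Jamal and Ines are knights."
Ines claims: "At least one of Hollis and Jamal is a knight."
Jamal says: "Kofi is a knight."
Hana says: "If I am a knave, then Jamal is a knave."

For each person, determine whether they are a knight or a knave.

Consider Kofi. Suppose Kofi is a knight.
Then no assignment of the remaining roles makes every statement match its speaker's type — contradiction.
So Kofi is a knave.
With that fixed, Jamal's statement is false, so Jamal is a knave.
With that fixed, Hana's statement is true, so Hana is a knight.
With that fixed, Hollis's statement is false, so Hollis is a knave.
With that fixed, Ines's statement is false, so Ines is a knave.

Kofi: knave, Hollis: knave, Ines: knave, Jamal: knave, Hana: knight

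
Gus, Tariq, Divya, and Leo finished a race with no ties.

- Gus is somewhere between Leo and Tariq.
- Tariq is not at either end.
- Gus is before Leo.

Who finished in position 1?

With clue 1, Gus is ruled out for place 1.
With clues 1–2, Tariq is ruled out for place 1.
With clues 1–3, Leo is ruled out for place 1.
So place 1 is Divya.

Divya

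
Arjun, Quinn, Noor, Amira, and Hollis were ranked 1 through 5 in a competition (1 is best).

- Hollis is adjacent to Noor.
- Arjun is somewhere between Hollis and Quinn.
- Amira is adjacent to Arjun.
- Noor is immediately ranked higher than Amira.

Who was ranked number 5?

Quinn

With clues 1–2, Arjun is ruled out for rank 5.
With clues 1–3, Amira is ruled out for rank 5.
With clues 1–4, Hollis and Noor are ruled out for rank 5.
So rank 5 is Quinn.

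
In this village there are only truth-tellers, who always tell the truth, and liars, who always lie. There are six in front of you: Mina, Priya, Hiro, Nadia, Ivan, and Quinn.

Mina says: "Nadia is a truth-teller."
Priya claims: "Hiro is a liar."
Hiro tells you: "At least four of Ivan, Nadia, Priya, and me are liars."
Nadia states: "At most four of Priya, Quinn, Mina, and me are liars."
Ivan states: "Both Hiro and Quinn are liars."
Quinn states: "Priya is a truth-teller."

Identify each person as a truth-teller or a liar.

Mina: truth-teller, Priya: truth-teller, Hiro: liar, Nadia: truth-teller, Ivan: liar, Quinn: truth-teller

Regardless of anyone's role, Nadia's statement is true, so Nadia is a truth-teller.
With that fixed, Mina's statement is true, so Mina is a truth-teller.
With that fixed, Hiro's statement is false, so Hiro is a liar.
With that fixed, Priya's statement is true, so Priya is a truth-teller.
With that fixed, Quinn's statement is true, so Quinn is a truth-teller.
With that fixed, Ivan's statement is false, so Ivan is a liar.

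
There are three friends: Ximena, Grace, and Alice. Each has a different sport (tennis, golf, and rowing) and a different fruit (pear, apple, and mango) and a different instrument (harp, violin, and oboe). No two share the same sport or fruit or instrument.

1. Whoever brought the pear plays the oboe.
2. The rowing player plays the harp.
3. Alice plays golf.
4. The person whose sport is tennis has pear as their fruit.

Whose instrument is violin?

With clues 1–4, Grace and Ximena are impossible for the one with instrument violin.
That leaves Alice.

Alice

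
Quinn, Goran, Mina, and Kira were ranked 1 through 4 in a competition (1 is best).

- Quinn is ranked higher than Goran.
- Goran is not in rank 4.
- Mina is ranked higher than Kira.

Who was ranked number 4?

With clue 1, Quinn is ruled out for rank 4.
With clues 1–2, Goran is ruled out for rank 4.
With clues 1–3, Mina is ruled out for rank 4.
So rank 4 is Kira.

Kira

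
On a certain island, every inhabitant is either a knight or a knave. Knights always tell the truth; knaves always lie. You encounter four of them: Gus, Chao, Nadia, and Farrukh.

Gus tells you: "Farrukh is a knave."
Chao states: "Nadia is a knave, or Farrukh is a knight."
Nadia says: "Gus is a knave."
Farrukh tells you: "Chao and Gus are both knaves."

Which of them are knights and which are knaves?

Consider Gus. Suppose Gus is a knave.
Then no assignment of the remaining roles makes every statement match its speaker's type — contradiction.
So Gus is a knight.
With that fixed, Nadia's statement is false, so Nadia is a knave.
With that fixed, Farrukh's statement is false, so Farrukh is a knave.
With that fixed, Chao's statement is true, so Chao is a knight.

Gus: knight, Chao: knight, Nadia: knave, Farrukh: knave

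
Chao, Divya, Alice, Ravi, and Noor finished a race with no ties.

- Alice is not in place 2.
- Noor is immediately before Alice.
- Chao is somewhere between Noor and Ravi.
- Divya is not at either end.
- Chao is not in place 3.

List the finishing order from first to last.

From clue 1: Alice is in {1,3,4,5}.
From clues 1–2: Alice is in {3,4,5}.
From clues 1–3: Chao is in {2,3,4}.
From clues 1–4: Ravi → place 1, Noor → place 4, Alice → place 5.
From clues 1–5: Chao → place 2, Divya → place 3.

Ravi, Chao, Divya, Noor, Alice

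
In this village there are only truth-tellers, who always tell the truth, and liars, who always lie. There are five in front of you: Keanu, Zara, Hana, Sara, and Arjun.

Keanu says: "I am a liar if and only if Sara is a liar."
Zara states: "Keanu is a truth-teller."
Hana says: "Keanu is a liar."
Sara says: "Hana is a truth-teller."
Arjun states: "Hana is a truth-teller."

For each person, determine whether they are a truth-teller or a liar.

Consider Keanu. Suppose Keanu is a truth-teller.
Then no assignment of the remaining roles makes every statement match its speaker's type — contradiction.
So Keanu is a liar.
With that fixed, Zara's statement is false, so Zara is a liar.
With that fixed, Hana's statement is true, so Hana is a truth-teller.
With that fixed, Sara's statement is true, so Sara is a truth-teller.
With that fixed, Arjun's statement is true, so Arjun is a truth-teller.

Keanu: liar, Zara: liar, Hana: truth-teller, Sara: truth-teller, Arjun: truth-teller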